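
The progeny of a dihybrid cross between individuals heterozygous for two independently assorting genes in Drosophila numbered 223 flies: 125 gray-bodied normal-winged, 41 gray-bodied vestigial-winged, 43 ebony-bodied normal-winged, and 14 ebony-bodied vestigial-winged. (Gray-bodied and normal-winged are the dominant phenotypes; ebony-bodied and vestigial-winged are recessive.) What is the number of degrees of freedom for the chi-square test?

3

A dihybrid F₂ with independent assortment and complete dominance at both loci gives a 9:3:3:1 phenotypic ratio.
A goodness-of-fit test with 4 phenotype classes has df = 4 − 1 = 3.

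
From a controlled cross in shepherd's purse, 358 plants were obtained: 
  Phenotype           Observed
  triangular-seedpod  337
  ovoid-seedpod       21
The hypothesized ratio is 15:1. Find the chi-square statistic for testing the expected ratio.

0.090

Under the 15:1 hypothesis (Σ ratio = 16, N = 358):
  triangular-seedpod: 358 × 15/16 = 335.625
  ovoid-seedpod: 358 × 1/16 = 22.375
χ² = Σ (O − E)² / E
  triangular-seedpod: (337 − 335.625)² / 335.625 = 0.0056
  ovoid-seedpod: (21 − 22.375)² / 22.375 = 0.0845
χ² = 0.0056 + 0.0845 = 0.0901 ≈ 0.090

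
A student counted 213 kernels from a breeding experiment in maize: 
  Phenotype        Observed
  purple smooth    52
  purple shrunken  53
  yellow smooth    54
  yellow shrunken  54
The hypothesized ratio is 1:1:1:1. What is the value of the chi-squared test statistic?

Expected counts for N = 213 under a 1:1:1:1 ratio (total parts = 4):
  purple smooth: 213 × 1/4 = 53.25
  purple shrunken: 213 × 1/4 = 53.25
  yellow smooth: 213 × 1/4 = 53.25
  yellow shrunken: 213 × 1/4 = 53.25
χ² = Σ (O − E)² / E
  purple smooth: (52 − 53.25)² / 53.25 = 0.0293
  purple shrunken: (53 − 53.25)² / 53.25 = 0.0012
  yellow smooth: (54 − 53.25)² / 53.25 = 0.0106
  yellow shrunken: (54 − 53.25)² / 53.25 = 0.0106
χ² = 0.0293 + 0.0012 + 0.0106 + 0.0106 = 0.0517 ≈ 0.052

0.052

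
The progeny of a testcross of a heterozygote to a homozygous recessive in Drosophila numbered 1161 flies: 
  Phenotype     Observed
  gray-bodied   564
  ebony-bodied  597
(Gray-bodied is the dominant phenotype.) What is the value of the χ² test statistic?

A testcross of a heterozygote (Aa × aa) gives a 1:1 phenotypic ratio.
Under the 1:1 hypothesis (Σ ratio = 2, N = 1161):
  gray-bodied: 1161 × 1/2 = 580.5
  ebony-bodied: 1161 × 1/2 = 580.5
χ² = Σ (O − E)² / E
  gray-bodied: (564 − 580.5)² / 580.5 = 0.4690
  ebony-bodied: (597 − 580.5)² / 580.5 = 0.4690
χ² = 0.4690 + 0.4690 = 0.938

0.938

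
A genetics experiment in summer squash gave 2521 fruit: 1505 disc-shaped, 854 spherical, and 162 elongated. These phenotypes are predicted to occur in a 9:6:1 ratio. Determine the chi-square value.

Total ratio parts = 16. Expected numbers out of 2521:
  disc-shaped: 2521 × 9/16 = 1418.0625
  spherical: 2521 × 6/16 = 945.375
  elongated: 2521 × 1/16 = 157.5625
χ² = Σ (O − E)² / E
  disc-shaped: (1505 − 1418.0625)² / 1418.0625 = 5.3299
  spherical: (854 − 945.375)² / 945.375 = 8.8318
  elongated: (162 − 157.5625)² / 157.5625 = 0.1250
χ² = 5.3299 + 8.8318 + 0.1250 = 14.2867 ≈ 14.287

14.287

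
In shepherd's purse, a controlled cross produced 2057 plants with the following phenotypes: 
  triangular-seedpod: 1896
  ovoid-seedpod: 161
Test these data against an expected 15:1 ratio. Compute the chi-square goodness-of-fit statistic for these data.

8.730

Total ratio parts = 16. Expected numbers out of 2057:
  triangular-seedpod: 2057 × 15/16 = 1928.4375
  ovoid-seedpod: 2057 × 1/16 = 128.5625
χ² = Σ (O − E)² / E
  triangular-seedpod: (1896 − 1928.4375)² / 1928.4375 = 0.5456
  ovoid-seedpod: (161 − 128.5625)² / 128.5625 = 8.1843
χ² = 0.5456 + 8.1843 = 8.7299 ≈ 8.730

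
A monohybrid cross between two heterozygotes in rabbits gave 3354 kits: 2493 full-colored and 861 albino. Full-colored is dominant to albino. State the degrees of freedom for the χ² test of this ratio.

For a monohybrid cross between heterozygotes with complete dominance, the expected phenotypic ratio is 3:1.
A goodness-of-fit test with 2 phenotype classes has df = 2 − 1 = 1.

1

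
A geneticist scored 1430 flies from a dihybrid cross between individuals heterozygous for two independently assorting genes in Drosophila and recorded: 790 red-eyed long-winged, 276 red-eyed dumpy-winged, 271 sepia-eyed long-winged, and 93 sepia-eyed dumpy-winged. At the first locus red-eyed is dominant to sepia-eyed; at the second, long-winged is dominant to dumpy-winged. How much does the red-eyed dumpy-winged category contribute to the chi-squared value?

A dihybrid F₂ with independent assortment and complete dominance at both loci gives a 9:3:3:1 phenotypic ratio.
Expected counts for N = 1430 under a 9:3:3:1 ratio (total parts = 16):
  red-eyed long-winged: 1430 × 9/16 = 804.375
  red-eyed dumpy-winged: 1430 × 3/16 = 268.125
  sepia-eyed long-winged: 1430 × 3/16 = 268.125
  sepia-eyed dumpy-winged: 1430 × 1/16 = 89.375
Contribution of red-eyed dumpy-winged: (276 − 268.125)² / 268.125 = 0.2313

0.231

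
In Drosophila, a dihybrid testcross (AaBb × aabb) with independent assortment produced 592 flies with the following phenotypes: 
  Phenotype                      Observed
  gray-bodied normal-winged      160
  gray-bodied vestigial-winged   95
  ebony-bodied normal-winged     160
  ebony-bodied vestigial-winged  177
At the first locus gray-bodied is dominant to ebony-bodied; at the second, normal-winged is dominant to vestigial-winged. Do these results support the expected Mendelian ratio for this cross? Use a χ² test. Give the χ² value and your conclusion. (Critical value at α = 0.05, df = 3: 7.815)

26.608; not consistent

A dihybrid testcross with independent assortment gives a 1:1:1:1 ratio.
Under the 1:1:1:1 hypothesis (Σ ratio = 4, N = 592):
  gray-bodied normal-winged: 592 × 1/4 = 148
  gray-bodied vestigial-winged: 592 × 1/4 = 148
  ebony-bodied normal-winged: 592 × 1/4 = 148
  ebony-bodied vestigial-winged: 592 × 1/4 = 148
χ² = Σ (O − E)² / E
  gray-bodied normal-winged: (160 − 148)² / 148 = 0.9730
  gray-bodied vestigial-winged: (95 − 148)² / 148 = 18.9797
  ebony-bodied normal-winged: (160 − 148)² / 148 = 0.9730
  ebony-bodied vestigial-winged: (177 − 148)² / 148 = 5.6824
χ² = 0.9730 + 18.9797 + 0.9730 + 5.6824 = 26.6081 ≈ 26.608
Degrees of freedom = 4 − 1 = 3; critical value at α = 0.05 is 7.815.
Since 26.608 > 7.815, we reject the null hypothesis — the data do not fit the 1:1:1:1 ratio.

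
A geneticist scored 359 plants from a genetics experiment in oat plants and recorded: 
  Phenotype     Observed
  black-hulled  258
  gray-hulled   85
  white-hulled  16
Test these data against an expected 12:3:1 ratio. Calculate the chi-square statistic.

6.965

Under the 12:3:1 hypothesis (Σ ratio = 16, N = 359):
  black-hulled: 359 × 12/16 = 269.25
  gray-hulled: 359 × 3/16 = 67.3125
  white-hulled: 359 × 1/16 = 22.4375
χ² = Σ (O − E)² / E
  black-hulled: (258 − 269.25)² / 269.25 = 0.4701
  gray-hulled: (85 − 67.3125)² / 67.3125 = 4.6477
  white-hulled: (16 − 22.4375)² / 22.4375 = 1.8470
χ² = 0.4701 + 4.6477 + 1.8470 = 6.9648 ≈ 6.965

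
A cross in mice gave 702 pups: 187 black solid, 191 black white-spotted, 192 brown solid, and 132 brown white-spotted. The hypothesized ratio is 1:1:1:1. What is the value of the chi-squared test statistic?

Expected counts for N = 702 under a 1:1:1:1 ratio (total parts = 4):
  black solid: 702 × 1/4 = 175.5
  black white-spotted: 702 × 1/4 = 175.5
  brown solid: 702 × 1/4 = 175.5
  brown white-spotted: 702 × 1/4 = 175.5
χ² = Σ (O − E)² / E
  black solid: (187 − 175.5)² / 175.5 = 0.7536
  black white-spotted: (191 − 175.5)² / 175.5 = 1.3689
  brown solid: (192 − 175.5)² / 175.5 = 1.5513
  brown white-spotted: (132 − 175.5)² / 175.5 = 10.7821
χ² = 0.7536 + 1.3689 + 1.5513 + 10.7821 = 14.4559 ≈ 14.456

14.456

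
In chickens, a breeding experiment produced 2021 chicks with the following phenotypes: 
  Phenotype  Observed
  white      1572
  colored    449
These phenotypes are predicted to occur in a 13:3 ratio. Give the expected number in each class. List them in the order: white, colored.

Under the 13:3 hypothesis (Σ ratio = 16, N = 2021):
  white: 2021 × 13/16 = 1642.0625
  colored: 2021 × 3/16 = 378.9375

1642.0625, 378.9375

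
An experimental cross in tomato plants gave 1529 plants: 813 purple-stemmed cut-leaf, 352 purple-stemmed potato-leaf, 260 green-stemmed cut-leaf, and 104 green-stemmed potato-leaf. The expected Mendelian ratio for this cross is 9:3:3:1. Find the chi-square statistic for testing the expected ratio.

Expected counts for N = 1529 under a 9:3:3:1 ratio (total parts = 16):
  purple-stemmed cut-leaf: 1529 × 9/16 = 860.0625
  purple-stemmed potato-leaf: 1529 × 3/16 = 286.6875
  green-stemmed cut-leaf: 1529 × 3/16 = 286.6875
  green-stemmed potato-leaf: 1529 × 1/16 = 95.5625
χ² = Σ (O − E)² / E
  purple-stemmed cut-leaf: (813 − 860.0625)² / 860.0625 = 2.5753
  purple-stemmed potato-leaf: (352 − 286.6875)² / 286.6875 = 14.8793
  green-stemmed cut-leaf: (260 − 286.6875)² / 286.6875 = 2.4843
  green-stemmed potato-leaf: (104 − 95.5625)² / 95.5625 = 0.7450
χ² = 2.5753 + 14.8793 + 2.4843 + 0.7450 = 20.6839 ≈ 20.684

20.684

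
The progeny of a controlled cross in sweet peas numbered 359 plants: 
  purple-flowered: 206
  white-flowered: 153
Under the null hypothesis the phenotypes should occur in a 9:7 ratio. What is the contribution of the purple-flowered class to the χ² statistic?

0.082

Expected counts for N = 359 under a 9:7 ratio (total parts = 16):
  purple-flowered: 359 × 9/16 = 201.9375
  white-flowered: 359 × 7/16 = 157.0625
Contribution of purple-flowered: (206 − 201.9375)² / 201.9375 = 0.0817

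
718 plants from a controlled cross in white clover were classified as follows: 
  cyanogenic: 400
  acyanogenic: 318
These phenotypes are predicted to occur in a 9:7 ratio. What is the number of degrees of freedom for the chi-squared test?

A goodness-of-fit test with 2 phenotype classes has df = 2 − 1 = 1.

1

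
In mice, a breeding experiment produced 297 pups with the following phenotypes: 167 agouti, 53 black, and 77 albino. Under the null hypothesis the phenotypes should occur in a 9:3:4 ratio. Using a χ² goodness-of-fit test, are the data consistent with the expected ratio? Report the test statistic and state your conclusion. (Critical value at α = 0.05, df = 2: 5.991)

Expected counts for N = 297 under a 9:3:4 ratio (total parts = 16):
  agouti: 297 × 9/16 = 167.0625
  black: 297 × 3/16 = 55.6875
  albino: 297 × 4/16 = 74.25
χ² = Σ (O − E)² / E
  agouti: (167 − 167.0625)² / 167.0625 = 0.0000
  black: (53 − 55.6875)² / 55.6875 = 0.1297
  albino: (77 − 74.25)² / 74.25 = 0.1019
χ² = 0.0000 + 0.1297 + 0.1019 = 0.2316 ≈ 0.232
Degrees of freedom = 3 − 1 = 2; critical value at α = 0.05 is 5.991.
Since 0.232 < 5.991, we fail to reject the null hypothesis — the data are consistent with the 9:3:4 ratio.

0.232; consistent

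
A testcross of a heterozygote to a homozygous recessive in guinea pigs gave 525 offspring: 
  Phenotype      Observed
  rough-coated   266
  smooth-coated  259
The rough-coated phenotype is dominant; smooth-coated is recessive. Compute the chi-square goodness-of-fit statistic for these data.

A testcross of a heterozygote (Aa × aa) gives a 1:1 phenotypic ratio.
Under the 1:1 hypothesis (Σ ratio = 2, N = 525):
  rough-coated: 525 × 1/2 = 262.5
  smooth-coated: 525 × 1/2 = 262.5
χ² = Σ (O − E)² / E
  rough-coated: (266 − 262.5)² / 262.5 = 0.0467
  smooth-coated: (259 − 262.5)² / 262.5 = 0.0467
χ² = 0.0467 + 0.0467 = 0.0934 ≈ 0.093

0.093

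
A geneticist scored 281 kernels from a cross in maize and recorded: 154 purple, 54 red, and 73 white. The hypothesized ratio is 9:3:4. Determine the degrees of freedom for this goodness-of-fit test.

2

A goodness-of-fit test with 3 phenotype classes has df = 3 − 1 = 2.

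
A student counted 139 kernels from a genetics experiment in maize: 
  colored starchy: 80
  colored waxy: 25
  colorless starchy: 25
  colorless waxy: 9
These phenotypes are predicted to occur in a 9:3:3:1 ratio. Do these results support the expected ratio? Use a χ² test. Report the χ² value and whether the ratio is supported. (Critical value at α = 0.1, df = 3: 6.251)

0.140; consistent

Expected counts for N = 139 under a 9:3:3:1 ratio (total parts = 16):
  colored starchy: 139 × 9/16 = 78.1875
  colored waxy: 139 × 3/16 = 26.0625
  colorless starchy: 139 × 3/16 = 26.0625
  colorless waxy: 139 × 1/16 = 8.6875
χ² = Σ (O − E)² / E
  colored starchy: (80 − 78.1875)² / 78.1875 = 0.0420
  colored waxy: (25 − 26.0625)² / 26.0625 = 0.0433
  colorless starchy: (25 − 26.0625)² / 26.0625 = 0.0433
  colorless waxy: (9 − 8.6875)² / 8.6875 = 0.0112
χ² = 0.0420 + 0.0433 + 0.0433 + 0.0112 = 0.1398 ≈ 0.140
Degrees of freedom = 4 − 1 = 3; critical value at α = 0.1 is 6.251.
Since 0.140 < 6.251, we fail to reject the null hypothesis — the data are consistent with the 9:3:3:1 ratio.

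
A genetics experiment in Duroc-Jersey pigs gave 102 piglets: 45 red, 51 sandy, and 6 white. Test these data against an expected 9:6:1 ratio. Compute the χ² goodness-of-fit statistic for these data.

6.941

Total ratio parts = 16. Expected numbers out of 102:
  red: 102 × 9/16 = 57.375
  sandy: 102 × 6/16 = 38.25
  white: 102 × 1/16 = 6.375
χ² = Σ (O − E)² / E
  red: (45 − 57.375)² / 57.375 = 2.6691
  sandy: (51 − 38.25)² / 38.25 = 4.2500
  white: (6 − 6.375)² / 6.375 = 0.0221
χ² = 2.6691 + 4.2500 + 0.0221 = 6.9412 ≈ 6.941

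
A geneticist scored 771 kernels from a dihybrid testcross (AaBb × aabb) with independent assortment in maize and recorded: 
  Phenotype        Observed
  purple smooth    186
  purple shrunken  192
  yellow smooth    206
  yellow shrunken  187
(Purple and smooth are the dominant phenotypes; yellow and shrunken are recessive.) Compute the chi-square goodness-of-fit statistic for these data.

A dihybrid testcross with independent assortment gives a 1:1:1:1 ratio.
Total ratio parts = 4. Expected numbers out of 771:
  purple smooth: 771 × 1/4 = 192.75
  purple shrunken: 771 × 1/4 = 192.75
  yellow smooth: 771 × 1/4 = 192.75
  yellow shrunken: 771 × 1/4 = 192.75
χ² = Σ (O − E)² / E
  purple smooth: (186 − 192.75)² / 192.75 = 0.2364
  purple shrunken: (192 − 192.75)² / 192.75 = 0.0029
  yellow smooth: (206 − 192.75)² / 192.75 = 0.9108
  yellow shrunken: (187 − 192.75)² / 192.75 = 0.1715
χ² = 0.2364 + 0.0029 + 0.9108 + 0.1715 = 1.3216 ≈ 1.322

1.322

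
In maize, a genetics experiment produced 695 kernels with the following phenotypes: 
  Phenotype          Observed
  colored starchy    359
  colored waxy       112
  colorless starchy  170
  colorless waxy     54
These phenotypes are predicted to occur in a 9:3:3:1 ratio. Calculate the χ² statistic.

The 9:3:3:1 ratio has 16 parts, so with N = 695 the expected counts are:
  colored starchy: 695 × 9/16 = 390.9375
  colored waxy: 695 × 3/16 = 130.3125
  colorless starchy: 695 × 3/16 = 130.3125
  colorless waxy: 695 × 1/16 = 43.4375
χ² = Σ (O − E)² / E
  colored starchy: (359 − 390.9375)² / 390.9375 = 2.6091
  colored waxy: (112 − 130.3125)² / 130.3125 = 2.5734
  colorless starchy: (170 − 130.3125)² / 130.3125 = 12.0871
  colorless waxy: (54 − 43.4375)² / 43.4375 = 2.5684
χ² = 2.6091 + 2.5734 + 12.0871 + 2.5684 = 19.838

19.838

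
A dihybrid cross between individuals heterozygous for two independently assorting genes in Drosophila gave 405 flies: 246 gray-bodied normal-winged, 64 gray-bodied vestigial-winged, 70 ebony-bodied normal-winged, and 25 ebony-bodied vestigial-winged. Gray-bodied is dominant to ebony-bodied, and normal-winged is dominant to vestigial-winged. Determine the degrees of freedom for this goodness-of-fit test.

A dihybrid F₂ with independent assortment and complete dominance at both loci gives a 9:3:3:1 phenotypic ratio.
A goodness-of-fit test with 4 phenotype classes has df = 4 − 1 = 3.

3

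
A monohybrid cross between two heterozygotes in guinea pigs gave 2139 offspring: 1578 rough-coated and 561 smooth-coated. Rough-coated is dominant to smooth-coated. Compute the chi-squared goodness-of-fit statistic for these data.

For a monohybrid cross between heterozygotes with complete dominance, the expected phenotypic ratio is 3:1.
Expected counts for N = 2139 under a 3:1 ratio (total parts = 4):
  rough-coated: 2139 × 3/4 = 1604.25
  smooth-coated: 2139 × 1/4 = 534.75
χ² = Σ (O − E)² / E
  rough-coated: (1578 − 1604.25)² / 1604.25 = 0.4295
  smooth-coated: (561 − 534.75)² / 534.75 = 1.2886
χ² = 0.4295 + 1.2886 = 1.7181 ≈ 1.718

1.718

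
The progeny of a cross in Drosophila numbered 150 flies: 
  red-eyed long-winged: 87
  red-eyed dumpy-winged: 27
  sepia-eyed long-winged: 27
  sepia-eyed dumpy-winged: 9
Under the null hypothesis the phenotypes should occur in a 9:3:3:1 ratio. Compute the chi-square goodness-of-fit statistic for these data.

Under the 9:3:3:1 hypothesis (Σ ratio = 16, N = 150):
  red-eyed long-winged: 150 × 9/16 = 84.375
  red-eyed dumpy-winged: 150 × 3/16 = 28.125
  sepia-eyed long-winged: 150 × 3/16 = 28.125
  sepia-eyed dumpy-winged: 150 × 1/16 = 9.375
χ² = Σ (O − E)² / E
  red-eyed long-winged: (87 − 84.375)² / 84.375 = 0.0817
  red-eyed dumpy-winged: (27 − 28.125)² / 28.125 = 0.0450
  sepia-eyed long-winged: (27 − 28.125)² / 28.125 = 0.0450
  sepia-eyed dumpy-winged: (9 − 9.375)² / 9.375 = 0.0150
χ² = 0.0817 + 0.0450 + 0.0450 + 0.0150 = 0.1867 ≈ 0.187

0.187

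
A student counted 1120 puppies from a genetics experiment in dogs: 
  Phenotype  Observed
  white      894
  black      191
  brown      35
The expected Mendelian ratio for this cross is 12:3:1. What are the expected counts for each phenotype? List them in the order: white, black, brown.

Under the 12:3:1 hypothesis (Σ ratio = 16, N = 1120):
  white: 1120 × 12/16 = 840
  black: 1120 × 3/16 = 210
  brown: 1120 × 1/16 = 70

840, 210, 70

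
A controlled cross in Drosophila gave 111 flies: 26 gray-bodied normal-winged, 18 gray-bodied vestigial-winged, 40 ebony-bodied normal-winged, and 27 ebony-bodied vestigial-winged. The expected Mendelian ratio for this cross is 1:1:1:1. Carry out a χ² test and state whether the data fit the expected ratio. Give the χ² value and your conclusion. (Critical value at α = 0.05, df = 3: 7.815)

The 1:1:1:1 ratio has 4 parts, so with N = 111 the expected counts are:
  gray-bodied normal-winged: 111 × 1/4 = 27.75
  gray-bodied vestigial-winged: 111 × 1/4 = 27.75
  ebony-bodied normal-winged: 111 × 1/4 = 27.75
  ebony-bodied vestigial-winged: 111 × 1/4 = 27.75
χ² = Σ (O − E)² / E
  gray-bodied normal-winged: (26 − 27.75)² / 27.75 = 0.1104
  gray-bodied vestigial-winged: (18 − 27.75)² / 27.75 = 3.4257
  ebony-bodied normal-winged: (40 − 27.75)² / 27.75 = 5.4077
  ebony-bodied vestigial-winged: (27 − 27.75)² / 27.75 = 0.0203
χ² = 0.1104 + 3.4257 + 5.4077 + 0.0203 = 8.9641 ≈ 8.964
Degrees of freedom = 4 − 1 = 3; critical value at α = 0.05 is 7.815.
Since 8.964 > 7.815, we reject the null hypothesis — the data do not fit the 1:1:1:1 ratio.

8.964; not consistent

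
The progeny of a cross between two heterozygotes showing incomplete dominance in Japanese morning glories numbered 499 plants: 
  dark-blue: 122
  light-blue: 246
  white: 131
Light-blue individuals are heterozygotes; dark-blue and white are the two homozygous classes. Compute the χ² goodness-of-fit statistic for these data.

With incomplete dominance, a heterozygote × heterozygote cross gives a 1:2:1 phenotypic ratio.
Total ratio parts = 4. Expected numbers out of 499:
  dark-blue: 499 × 1/4 = 124.75
  light-blue: 499 × 2/4 = 249.5
  white: 499 × 1/4 = 124.75
χ² = Σ (O − E)² / E
  dark-blue: (122 − 124.75)² / 124.75 = 0.0606
  light-blue: (246 − 249.5)² / 249.5 = 0.0491
  white: (131 − 124.75)² / 124.75 = 0.3131
χ² = 0.0606 + 0.0491 + 0.3131 = 0.4228 ≈ 0.423

0.423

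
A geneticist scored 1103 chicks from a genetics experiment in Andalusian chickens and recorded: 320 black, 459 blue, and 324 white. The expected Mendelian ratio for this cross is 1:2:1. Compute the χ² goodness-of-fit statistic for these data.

31.058

Expected counts for N = 1103 under a 1:2:1 ratio (total parts = 4):
  black: 1103 × 1/4 = 275.75
  blue: 1103 × 2/4 = 551.5
  white: 1103 × 1/4 = 275.75
χ² = Σ (O − E)² / E
  black: (320 − 275.75)² / 275.75 = 7.1009
  blue: (459 − 551.5)² / 551.5 = 15.5145
  white: (324 − 275.75)² / 275.75 = 8.4427
χ² = 7.1009 + 15.5145 + 8.4427 = 31.0581 ≈ 31.058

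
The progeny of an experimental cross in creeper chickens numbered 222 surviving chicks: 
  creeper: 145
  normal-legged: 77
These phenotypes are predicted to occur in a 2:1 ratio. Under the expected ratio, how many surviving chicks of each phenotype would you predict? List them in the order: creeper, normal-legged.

148, 74

Total ratio parts = 3. Expected numbers out of 222:
  creeper: 222 × 2/3 = 148
  normal-legged: 222 × 1/3 = 74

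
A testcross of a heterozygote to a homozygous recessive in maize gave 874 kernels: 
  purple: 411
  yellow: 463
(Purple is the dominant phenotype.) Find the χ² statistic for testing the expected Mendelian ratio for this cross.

3.094

A testcross of a heterozygote (Aa × aa) gives a 1:1 phenotypic ratio.
Total ratio parts = 2. Expected numbers out of 874:
  purple: 874 × 1/2 = 437
  yellow: 874 × 1/2 = 437
χ² = Σ (O − E)² / E
  purple: (411 − 437)² / 437 = 1.5469
  yellow: (463 − 437)² / 437 = 1.5469
χ² = 1.5469 + 1.5469 = 3.0938 ≈ 3.094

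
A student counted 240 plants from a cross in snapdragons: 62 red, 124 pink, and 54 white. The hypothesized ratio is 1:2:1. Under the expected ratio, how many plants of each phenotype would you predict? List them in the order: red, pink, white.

Expected counts for N = 240 under a 1:2:1 ratio (total parts = 4):
  red: 240 × 1/4 = 60
  pink: 240 × 2/4 = 120
  white: 240 × 1/4 = 60

60, 120, 60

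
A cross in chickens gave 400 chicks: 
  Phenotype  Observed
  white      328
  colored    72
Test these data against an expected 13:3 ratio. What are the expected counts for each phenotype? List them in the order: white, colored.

325, 75

Total ratio parts = 16. Expected numbers out of 400:
  white: 400 × 13/16 = 325
  colored: 400 × 3/16 = 75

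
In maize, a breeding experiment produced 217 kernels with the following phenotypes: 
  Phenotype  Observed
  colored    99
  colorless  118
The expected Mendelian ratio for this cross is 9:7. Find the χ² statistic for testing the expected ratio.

Expected counts for N = 217 under a 9:7 ratio (total parts = 16):
  colored: 217 × 9/16 = 122.0625
  colorless: 217 × 7/16 = 94.9375
χ² = Σ (O − E)² / E
  colored: (99 − 122.0625)² / 122.0625 = 4.3574
  colorless: (118 − 94.9375)² / 94.9375 = 5.6024
χ² = 4.3574 + 5.6024 = 9.9598 ≈ 9.960

9.960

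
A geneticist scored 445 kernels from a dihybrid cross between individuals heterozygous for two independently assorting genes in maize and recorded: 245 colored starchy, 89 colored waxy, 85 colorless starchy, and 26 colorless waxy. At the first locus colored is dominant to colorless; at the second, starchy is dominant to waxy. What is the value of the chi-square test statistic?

A dihybrid F₂ with independent assortment and complete dominance at both loci gives a 9:3:3:1 phenotypic ratio.
Total ratio parts = 16. Expected numbers out of 445:
  colored starchy: 445 × 9/16 = 250.3125
  colored waxy: 445 × 3/16 = 83.4375
  colorless starchy: 445 × 3/16 = 83.4375
  colorless waxy: 445 × 1/16 = 27.8125
χ² = Σ (O − E)² / E
  colored starchy: (245 − 250.3125)² / 250.3125 = 0.1127
  colored waxy: (89 − 83.4375)² / 83.4375 = 0.3708
  colorless starchy: (85 − 83.4375)² / 83.4375 = 0.0293
  colorless waxy: (26 − 27.8125)² / 27.8125 = 0.1181
χ² = 0.1127 + 0.3708 + 0.0293 + 0.1181 = 0.6309 ≈ 0.631

0.631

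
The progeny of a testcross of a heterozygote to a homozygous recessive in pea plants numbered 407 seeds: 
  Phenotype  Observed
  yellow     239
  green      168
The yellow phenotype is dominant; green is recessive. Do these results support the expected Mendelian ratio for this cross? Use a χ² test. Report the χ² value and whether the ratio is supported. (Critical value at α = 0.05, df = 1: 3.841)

12.386; not consistent

A testcross of a heterozygote (Aa × aa) gives a 1:1 phenotypic ratio.
Expected counts for N = 407 under a 1:1 ratio (total parts = 2):
  yellow: 407 × 1/2 = 203.5
  green: 407 × 1/2 = 203.5
χ² = Σ (O − E)² / E
  yellow: (239 − 203.5)² / 203.5 = 6.1929
  green: (168 − 203.5)² / 203.5 = 6.1929
χ² = 6.1929 + 6.1929 = 12.3858 ≈ 12.386
Degrees of freedom = 2 − 1 = 1; critical value at α = 0.05 is 3.841.
Since 12.386 > 3.841, we reject the null hypothesis — the data do not fit the 1:1 ratio.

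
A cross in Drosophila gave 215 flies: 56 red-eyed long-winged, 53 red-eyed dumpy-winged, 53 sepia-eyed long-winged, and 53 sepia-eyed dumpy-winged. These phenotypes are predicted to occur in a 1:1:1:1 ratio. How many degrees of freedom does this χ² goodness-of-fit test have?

A goodness-of-fit test with 4 phenotype classes has df = 4 − 1 = 3.

3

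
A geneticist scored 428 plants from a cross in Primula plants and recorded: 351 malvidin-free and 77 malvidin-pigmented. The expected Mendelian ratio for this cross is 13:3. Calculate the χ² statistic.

0.162

Under the 13:3 hypothesis (Σ ratio = 16, N = 428):
  malvidin-free: 428 × 13/16 = 347.75
  malvidin-pigmented: 428 × 3/16 = 80.25
χ² = Σ (O − E)² / E
  malvidin-free: (351 − 347.75)² / 347.75 = 0.0304
  malvidin-pigmented: (77 − 80.25)² / 80.25 = 0.1316
χ² = 0.0304 + 0.1316 = 0.162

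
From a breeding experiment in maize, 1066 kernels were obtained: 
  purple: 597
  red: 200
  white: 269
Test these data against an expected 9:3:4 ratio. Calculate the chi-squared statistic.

Total ratio parts = 16. Expected numbers out of 1066:
  purple: 1066 × 9/16 = 599.625
  red: 1066 × 3/16 = 199.875
  white: 1066 × 4/16 = 266.5
χ² = Σ (O − E)² / E
  purple: (597 − 599.625)² / 599.625 = 0.0115
  red: (200 − 199.875)² / 199.875 = 0.0001
  white: (269 − 266.5)² / 266.5 = 0.0235
χ² = 0.0115 + 0.0001 + 0.0235 = 0.0351 ≈ 0.035

0.035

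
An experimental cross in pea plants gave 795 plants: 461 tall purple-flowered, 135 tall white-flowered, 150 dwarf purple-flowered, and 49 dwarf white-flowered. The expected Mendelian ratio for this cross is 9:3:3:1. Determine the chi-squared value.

1.769

Total ratio parts = 16. Expected numbers out of 795:
  tall purple-flowered: 795 × 9/16 = 447.1875
  tall white-flowered: 795 × 3/16 = 149.0625
  dwarf purple-flowered: 795 × 3/16 = 149.0625
  dwarf white-flowered: 795 × 1/16 = 49.6875
χ² = Σ (O − E)² / E
  tall purple-flowered: (461 − 447.1875)² / 447.1875 = 0.4266
  tall white-flowered: (135 − 149.0625)² / 149.0625 = 1.3267
  dwarf purple-flowered: (150 − 149.0625)² / 149.0625 = 0.0059
  dwarf white-flowered: (49 − 49.6875)² / 49.6875 = 0.0095
χ² = 0.4266 + 1.3267 + 0.0059 + 0.0095 = 1.7687 ≈ 1.769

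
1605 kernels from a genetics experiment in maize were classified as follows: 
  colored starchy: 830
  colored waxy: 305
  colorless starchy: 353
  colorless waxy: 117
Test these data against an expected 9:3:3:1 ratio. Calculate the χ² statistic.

17.710

Expected counts for N = 1605 under a 9:3:3:1 ratio (total parts = 16):
  colored starchy: 1605 × 9/16 = 902.8125
  colored waxy: 1605 × 3/16 = 300.9375
  colorless starchy: 1605 × 3/16 = 300.9375
  colorless waxy: 1605 × 1/16 = 100.3125
χ² = Σ (O − E)² / E
  colored starchy: (830 − 902.8125)² / 902.8125 = 5.8724
  colored waxy: (305 − 300.9375)² / 300.9375 = 0.0548
  colorless starchy: (353 − 300.9375)² / 300.9375 = 9.0069
  colorless waxy: (117 − 100.3125)² / 100.3125 = 2.7761
χ² = 5.8724 + 0.0548 + 9.0069 + 2.7761 = 17.7102 ≈ 17.710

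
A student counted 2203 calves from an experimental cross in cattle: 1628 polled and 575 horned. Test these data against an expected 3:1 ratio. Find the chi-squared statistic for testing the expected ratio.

Total ratio parts = 4. Expected numbers out of 2203:
  polled: 2203 × 3/4 = 1652.25
  horned: 2203 × 1/4 = 550.75
χ² = Σ (O − E)² / E
  polled: (1628 − 1652.25)² / 1652.25 = 0.3559
  horned: (575 − 550.75)² / 550.75 = 1.0677
χ² = 0.3559 + 1.0677 = 1.4236 ≈ 1.424

1.424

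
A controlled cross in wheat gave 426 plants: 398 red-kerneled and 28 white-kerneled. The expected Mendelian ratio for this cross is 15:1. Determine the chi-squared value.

0.076

Under the 15:1 hypothesis (Σ ratio = 16, N = 426):
  red-kerneled: 426 × 15/16 = 399.375
  white-kerneled: 426 × 1/16 = 26.625
χ² = Σ (O − E)² / E
  red-kerneled: (398 − 399.375)² / 399.375 = 0.0047
  white-kerneled: (28 − 26.625)² / 26.625 = 0.0710
χ² = 0.0047 + 0.0710 = 0.0757 ≈ 0.076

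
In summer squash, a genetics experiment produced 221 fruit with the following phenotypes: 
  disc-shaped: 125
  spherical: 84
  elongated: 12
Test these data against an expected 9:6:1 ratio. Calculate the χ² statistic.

Total ratio parts = 16. Expected numbers out of 221:
  disc-shaped: 221 × 9/16 = 124.3125
  spherical: 221 × 6/16 = 82.875
  elongated: 221 × 1/16 = 13.8125
χ² = Σ (O − E)² / E
  disc-shaped: (125 − 124.3125)² / 124.3125 = 0.0038
  spherical: (84 − 82.875)² / 82.875 = 0.0153
  elongated: (12 − 13.8125)² / 13.8125 = 0.2378
χ² = 0.0038 + 0.0153 + 0.2378 = 0.2569 ≈ 0.257

0.257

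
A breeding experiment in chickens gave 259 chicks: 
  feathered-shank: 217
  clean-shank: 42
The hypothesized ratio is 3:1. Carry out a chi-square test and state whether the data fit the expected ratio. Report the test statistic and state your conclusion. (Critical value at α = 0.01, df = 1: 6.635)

10.658; not consistent

Total ratio parts = 4. Expected numbers out of 259:
  feathered-shank: 259 × 3/4 = 194.25
  clean-shank: 259 × 1/4 = 64.75
χ² = Σ (O − E)² / E
  feathered-shank: (217 − 194.25)² / 194.25 = 2.6644
  clean-shank: (42 − 64.75)² / 64.75 = 7.9932
χ² = 2.6644 + 7.9932 = 10.6576 ≈ 10.658
Degrees of freedom = 2 − 1 = 1; critical value at α = 0.01 is 6.635.
Since 10.658 > 6.635, we reject the null hypothesis — the data do not fit the 3:1 ratio.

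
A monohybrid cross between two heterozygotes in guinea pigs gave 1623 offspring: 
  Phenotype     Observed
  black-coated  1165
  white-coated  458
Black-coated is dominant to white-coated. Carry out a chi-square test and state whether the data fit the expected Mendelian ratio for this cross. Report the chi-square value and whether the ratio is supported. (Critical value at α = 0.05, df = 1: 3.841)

8.971; not consistent

For a monohybrid cross between heterozygotes with complete dominance, the expected phenotypic ratio is 3:1.
Total ratio parts = 4. Expected numbers out of 1623:
  black-coated: 1623 × 3/4 = 1217.25
  white-coated: 1623 × 1/4 = 405.75
χ² = Σ (O − E)² / E
  black-coated: (1165 − 1217.25)² / 1217.25 = 2.2428
  white-coated: (458 − 405.75)² / 405.75 = 6.7284
χ² = 2.2428 + 6.7284 = 8.9712 ≈ 8.971
Degrees of freedom = 2 − 1 = 1; critical value at α = 0.05 is 3.841.
Since 8.971 > 3.841, we reject the null hypothesis — the data do not fit the 3:1 ratio.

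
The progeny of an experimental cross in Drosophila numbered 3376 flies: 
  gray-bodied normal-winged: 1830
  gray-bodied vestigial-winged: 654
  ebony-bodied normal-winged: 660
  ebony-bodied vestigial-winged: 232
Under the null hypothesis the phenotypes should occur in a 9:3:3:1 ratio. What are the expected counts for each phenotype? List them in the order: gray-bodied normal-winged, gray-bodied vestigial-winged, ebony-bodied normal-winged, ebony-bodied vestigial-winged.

The 9:3:3:1 ratio has 16 parts, so with N = 3376 the expected counts are:
  gray-bodied normal-winged: 3376 × 9/16 = 1899
  gray-bodied vestigial-winged: 3376 × 3/16 = 633
  ebony-bodied normal-winged: 3376 × 3/16 = 633
  ebony-bodied vestigial-winged: 3376 × 1/16 = 211

1899, 633, 633, 211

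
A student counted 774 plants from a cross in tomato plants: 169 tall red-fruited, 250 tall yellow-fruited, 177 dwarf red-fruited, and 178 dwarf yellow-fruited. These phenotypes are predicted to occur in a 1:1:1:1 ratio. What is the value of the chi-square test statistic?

Total ratio parts = 4. Expected numbers out of 774:
  tall red-fruited: 774 × 1/4 = 193.5
  tall yellow-fruited: 774 × 1/4 = 193.5
  dwarf red-fruited: 774 × 1/4 = 193.5
  dwarf yellow-fruited: 774 × 1/4 = 193.5
χ² = Σ (O − E)² / E
  tall red-fruited: (169 − 193.5)² / 193.5 = 3.1021
  tall yellow-fruited: (250 − 193.5)² / 193.5 = 16.4974
  dwarf red-fruited: (177 − 193.5)² / 193.5 = 1.4070
  dwarf yellow-fruited: (178 − 193.5)² / 193.5 = 1.2416
χ² = 3.1021 + 16.4974 + 1.4070 + 1.2416 = 22.2481 ≈ 22.248

22.248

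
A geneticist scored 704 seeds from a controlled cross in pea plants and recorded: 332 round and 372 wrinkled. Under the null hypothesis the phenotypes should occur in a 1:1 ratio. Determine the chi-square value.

Expected counts for N = 704 under a 1:1 ratio (total parts = 2):
  round: 704 × 1/2 = 352
  wrinkled: 704 × 1/2 = 352
χ² = Σ (O − E)² / E
  round: (332 − 352)² / 352 = 1.1364
  wrinkled: (372 − 352)² / 352 = 1.1364
χ² = 1.1364 + 1.1364 = 2.2728 ≈ 2.273

2.273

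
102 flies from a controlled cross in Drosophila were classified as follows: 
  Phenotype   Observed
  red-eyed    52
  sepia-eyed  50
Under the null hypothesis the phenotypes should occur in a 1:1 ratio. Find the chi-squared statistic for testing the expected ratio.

0.039

Expected counts for N = 102 under a 1:1 ratio (total parts = 2):
  red-eyed: 102 × 1/2 = 51
  sepia-eyed: 102 × 1/2 = 51
χ² = Σ (O − E)² / E
  red-eyed: (52 − 51)² / 51 = 0.0196
  sepia-eyed: (50 − 51)² / 51 = 0.0196
χ² = 0.0196 + 0.0196 = 0.0392 ≈ 0.039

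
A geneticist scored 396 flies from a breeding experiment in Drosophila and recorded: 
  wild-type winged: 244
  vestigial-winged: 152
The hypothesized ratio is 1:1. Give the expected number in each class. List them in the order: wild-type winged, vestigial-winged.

Expected counts for N = 396 under a 1:1 ratio (total parts = 2):
  wild-type winged: 396 × 1/2 = 198
  vestigial-winged: 396 × 1/2 = 198

198, 198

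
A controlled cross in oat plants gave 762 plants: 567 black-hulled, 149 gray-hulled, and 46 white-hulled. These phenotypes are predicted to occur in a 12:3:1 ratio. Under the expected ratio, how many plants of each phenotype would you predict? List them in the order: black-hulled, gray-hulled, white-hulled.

571.5, 142.875, 47.625

Total ratio parts = 16. Expected numbers out of 762:
  black-hulled: 762 × 12/16 = 571.5
  gray-hulled: 762 × 3/16 = 142.875
  white-hulled: 762 × 1/16 = 47.625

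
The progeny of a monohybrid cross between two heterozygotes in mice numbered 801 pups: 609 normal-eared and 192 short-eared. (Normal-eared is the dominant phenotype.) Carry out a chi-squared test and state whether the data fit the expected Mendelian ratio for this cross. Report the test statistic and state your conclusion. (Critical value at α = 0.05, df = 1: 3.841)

For a monohybrid cross between heterozygotes with complete dominance, the expected phenotypic ratio is 3:1.
The 3:1 ratio has 4 parts, so with N = 801 the expected counts are:
  normal-eared: 801 × 3/4 = 600.75
  short-eared: 801 × 1/4 = 200.25
χ² = Σ (O − E)² / E
  normal-eared: (609 − 600.75)² / 600.75 = 0.1133
  short-eared: (192 − 200.25)² / 200.25 = 0.3399
χ² = 0.1133 + 0.3399 = 0.4532 ≈ 0.453
Degrees of freedom = 2 − 1 = 1; critical value at α = 0.05 is 3.841.
Since 0.453 < 3.841, we fail to reject the null hypothesis — the data are consistent with the 3:1 ratio.

0.453; consistent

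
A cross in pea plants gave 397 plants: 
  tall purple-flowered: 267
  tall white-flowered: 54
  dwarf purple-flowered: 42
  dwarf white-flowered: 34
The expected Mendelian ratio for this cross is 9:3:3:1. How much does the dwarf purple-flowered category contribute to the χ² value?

14.135

Total ratio parts = 16. Expected numbers out of 397:
  tall purple-flowered: 397 × 9/16 = 223.3125
  tall white-flowered: 397 × 3/16 = 74.4375
  dwarf purple-flowered: 397 × 3/16 = 74.4375
  dwarf white-flowered: 397 × 1/16 = 24.8125
Contribution of dwarf purple-flowered: (42 − 74.4375)² / 74.4375 = 14.1352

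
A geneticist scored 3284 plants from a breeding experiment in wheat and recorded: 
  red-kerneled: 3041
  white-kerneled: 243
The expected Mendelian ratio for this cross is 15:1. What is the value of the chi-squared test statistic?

7.406

Total ratio parts = 16. Expected numbers out of 3284:
  red-kerneled: 3284 × 15/16 = 3078.75
  white-kerneled: 3284 × 1/16 = 205.25
χ² = Σ (O − E)² / E
  red-kerneled: (3041 − 3078.75)² / 3078.75 = 0.4629
  white-kerneled: (243 − 205.25)² / 205.25 = 6.9431
χ² = 0.4629 + 6.9431 = 7.406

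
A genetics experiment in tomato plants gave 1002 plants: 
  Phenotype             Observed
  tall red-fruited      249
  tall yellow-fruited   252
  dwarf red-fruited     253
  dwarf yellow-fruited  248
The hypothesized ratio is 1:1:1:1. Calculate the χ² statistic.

0.068

The 1:1:1:1 ratio has 4 parts, so with N = 1002 the expected counts are:
  tall red-fruited: 1002 × 1/4 = 250.5
  tall yellow-fruited: 1002 × 1/4 = 250.5
  dwarf red-fruited: 1002 × 1/4 = 250.5
  dwarf yellow-fruited: 1002 × 1/4 = 250.5
χ² = Σ (O − E)² / E
  tall red-fruited: (249 − 250.5)² / 250.5 = 0.0090
  tall yellow-fruited: (252 − 250.5)² / 250.5 = 0.0090
  dwarf red-fruited: (253 − 250.5)² / 250.5 = 0.0250
  dwarf yellow-fruited: (248 − 250.5)² / 250.5 = 0.0250
χ² = 0.0090 + 0.0090 + 0.0250 + 0.0250 = 0.068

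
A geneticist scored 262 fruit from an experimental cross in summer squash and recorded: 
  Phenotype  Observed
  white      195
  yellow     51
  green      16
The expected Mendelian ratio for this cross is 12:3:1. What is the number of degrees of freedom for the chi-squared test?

2

A goodness-of-fit test with 3 phenotype classes has df = 3 − 1 = 2.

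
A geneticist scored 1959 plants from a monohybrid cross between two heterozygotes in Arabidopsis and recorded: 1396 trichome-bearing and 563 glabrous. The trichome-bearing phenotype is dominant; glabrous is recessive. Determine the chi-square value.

For a monohybrid cross between heterozygotes with complete dominance, the expected phenotypic ratio is 3:1.
Expected counts for N = 1959 under a 3:1 ratio (total parts = 4):
  trichome-bearing: 1959 × 3/4 = 1469.25
  glabrous: 1959 × 1/4 = 489.75
χ² = Σ (O − E)² / E
  trichome-bearing: (1396 − 1469.25)² / 1469.25 = 3.6519
  glabrous: (563 − 489.75)² / 489.75 = 10.9557
χ² = 3.6519 + 10.9557 = 14.6076 ≈ 14.608

14.608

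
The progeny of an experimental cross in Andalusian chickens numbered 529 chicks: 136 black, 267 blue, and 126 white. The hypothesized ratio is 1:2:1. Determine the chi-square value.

0.425

The 1:2:1 ratio has 4 parts, so with N = 529 the expected counts are:
  black: 529 × 1/4 = 132.25
  blue: 529 × 2/4 = 264.5
  white: 529 × 1/4 = 132.25
χ² = Σ (O − E)² / E
  black: (136 − 132.25)² / 132.25 = 0.1063
  blue: (267 − 264.5)² / 264.5 = 0.0236
  white: (126 − 132.25)² / 132.25 = 0.2954
χ² = 0.1063 + 0.0236 + 0.2954 = 0.4253 ≈ 0.425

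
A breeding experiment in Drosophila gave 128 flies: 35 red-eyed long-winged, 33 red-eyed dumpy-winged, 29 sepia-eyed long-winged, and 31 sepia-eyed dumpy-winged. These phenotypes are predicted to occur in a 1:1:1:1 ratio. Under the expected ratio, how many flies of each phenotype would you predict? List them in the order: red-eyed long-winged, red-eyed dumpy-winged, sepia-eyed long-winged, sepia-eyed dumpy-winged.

32, 32, 32, 32

Under the 1:1:1:1 hypothesis (Σ ratio = 4, N = 128):
  red-eyed long-winged: 128 × 1/4 = 32
  red-eyed dumpy-winged: 128 × 1/4 = 32
  sepia-eyed long-winged: 128 × 1/4 = 32
  sepia-eyed dumpy-winged: 128 × 1/4 = 32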